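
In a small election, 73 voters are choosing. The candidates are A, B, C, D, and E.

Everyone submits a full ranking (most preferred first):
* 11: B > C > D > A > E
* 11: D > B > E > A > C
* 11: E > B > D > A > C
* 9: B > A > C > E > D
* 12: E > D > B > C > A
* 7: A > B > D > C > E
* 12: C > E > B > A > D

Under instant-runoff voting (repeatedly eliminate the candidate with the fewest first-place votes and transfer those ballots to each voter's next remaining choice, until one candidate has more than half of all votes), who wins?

B

Round 1: A 7, B 20, C 12, D 11, E 23. A eliminated.
Round 2: B 27, C 12, D 11, E 23. D eliminated.
Round 3: B 38, C 12, E 23. B has a majority (≥37).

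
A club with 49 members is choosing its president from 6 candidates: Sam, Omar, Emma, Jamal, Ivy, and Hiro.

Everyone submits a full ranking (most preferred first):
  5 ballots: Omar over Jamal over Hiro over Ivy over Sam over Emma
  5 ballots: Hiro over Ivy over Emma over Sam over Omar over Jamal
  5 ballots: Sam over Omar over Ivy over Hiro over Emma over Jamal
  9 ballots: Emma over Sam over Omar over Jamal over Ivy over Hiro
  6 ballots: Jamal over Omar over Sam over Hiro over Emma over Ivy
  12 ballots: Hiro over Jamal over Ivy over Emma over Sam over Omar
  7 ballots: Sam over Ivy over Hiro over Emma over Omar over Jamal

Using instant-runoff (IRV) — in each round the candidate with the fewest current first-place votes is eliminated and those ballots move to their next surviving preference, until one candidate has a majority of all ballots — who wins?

Sam

Round 1: Sam 12, Omar 5, Emma 9, Jamal 6, Ivy 0, Hiro 17. Ivy eliminated.
Round 2: Sam 12, Omar 5, Emma 9, Jamal 6, Hiro 17. Omar eliminated.
Round 3: Sam 12, Emma 9, Jamal 11, Hiro 17. Emma eliminated.
Round 4: Sam 21, Jamal 11, Hiro 17. Jamal eliminated.
Round 5: Sam 27, Hiro 22. Sam has a majority (≥25).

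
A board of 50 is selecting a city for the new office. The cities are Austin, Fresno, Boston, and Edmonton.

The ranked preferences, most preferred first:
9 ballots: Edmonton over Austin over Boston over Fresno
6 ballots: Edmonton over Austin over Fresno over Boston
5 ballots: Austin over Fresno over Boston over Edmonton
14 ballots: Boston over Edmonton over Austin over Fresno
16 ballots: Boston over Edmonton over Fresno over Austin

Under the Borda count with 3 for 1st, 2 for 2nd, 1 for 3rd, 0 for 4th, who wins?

Austin: 9×2 + 6×2 + 5×3 + 14×1 + 16×0 = 59
Fresno: 9×0 + 6×1 + 5×2 + 14×0 + 16×1 = 32
Boston: 9×1 + 6×0 + 5×1 + 14×3 + 16×3 = 104
Edmonton: 9×3 + 6×3 + 5×0 + 14×2 + 16×2 = 105

Edmonton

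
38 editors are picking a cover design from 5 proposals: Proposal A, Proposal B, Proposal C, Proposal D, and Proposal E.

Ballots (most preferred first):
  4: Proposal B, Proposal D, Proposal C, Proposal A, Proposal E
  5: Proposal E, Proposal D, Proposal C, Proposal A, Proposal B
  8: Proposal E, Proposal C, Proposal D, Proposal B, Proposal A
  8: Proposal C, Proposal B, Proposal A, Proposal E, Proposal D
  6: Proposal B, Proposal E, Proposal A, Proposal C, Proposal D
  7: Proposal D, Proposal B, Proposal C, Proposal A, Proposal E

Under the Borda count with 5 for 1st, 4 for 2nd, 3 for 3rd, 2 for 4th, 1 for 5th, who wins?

Proposal C

Proposal A: 4×2 + 5×2 + 8×1 + 8×3 + 6×3 + 7×2 = 82
Proposal B: 4×5 + 5×1 + 8×2 + 8×4 + 6×5 + 7×4 = 131
Proposal C: 4×3 + 5×3 + 8×4 + 8×5 + 6×2 + 7×3 = 132
Proposal D: 4×4 + 5×4 + 8×3 + 8×1 + 6×1 + 7×5 = 109
Proposal E: 4×1 + 5×5 + 8×5 + 8×2 + 6×4 + 7×1 = 116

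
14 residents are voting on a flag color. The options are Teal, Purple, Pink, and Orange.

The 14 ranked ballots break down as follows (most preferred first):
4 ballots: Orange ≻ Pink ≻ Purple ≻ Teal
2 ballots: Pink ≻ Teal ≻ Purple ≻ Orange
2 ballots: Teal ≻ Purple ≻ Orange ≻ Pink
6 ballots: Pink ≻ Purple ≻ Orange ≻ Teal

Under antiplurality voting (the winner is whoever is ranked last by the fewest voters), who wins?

Last-place votes: Teal 10, Purple 0, Pink 2, Orange 2.

Purple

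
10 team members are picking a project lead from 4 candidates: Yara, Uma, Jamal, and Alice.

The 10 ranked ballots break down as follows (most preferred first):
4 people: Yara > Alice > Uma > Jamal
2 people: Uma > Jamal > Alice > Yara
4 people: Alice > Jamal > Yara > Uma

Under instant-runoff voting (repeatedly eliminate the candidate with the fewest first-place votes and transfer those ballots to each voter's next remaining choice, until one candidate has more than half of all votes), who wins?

Round 1: Yara 4, Uma 2, Jamal 0, Alice 4. Jamal eliminated.
Round 2: Yara 4, Uma 2, Alice 4. Uma eliminated.
Round 3: Yara 4, Alice 6. Alice has a majority (≥6).

Alice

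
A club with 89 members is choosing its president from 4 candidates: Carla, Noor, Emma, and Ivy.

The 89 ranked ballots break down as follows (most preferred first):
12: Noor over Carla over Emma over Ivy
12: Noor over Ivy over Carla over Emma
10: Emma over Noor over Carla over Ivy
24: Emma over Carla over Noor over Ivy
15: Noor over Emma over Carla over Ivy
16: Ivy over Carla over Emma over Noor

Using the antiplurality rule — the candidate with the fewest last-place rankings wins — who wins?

Carla

Last-place votes: Carla 0, Noor 16, Emma 12, Ivy 61.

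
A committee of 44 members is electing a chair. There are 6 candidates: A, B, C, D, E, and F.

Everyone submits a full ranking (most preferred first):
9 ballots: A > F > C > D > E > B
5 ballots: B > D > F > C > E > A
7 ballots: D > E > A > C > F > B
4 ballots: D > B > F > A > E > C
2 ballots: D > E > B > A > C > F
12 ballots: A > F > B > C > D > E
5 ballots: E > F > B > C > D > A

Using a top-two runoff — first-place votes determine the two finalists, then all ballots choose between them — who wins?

D

Round 1 first-place votes: A 21, B 5, C 0, D 13, E 5, F 0. A and D advance.
Runoff: A is ranked above D on 21 ballots, D above A on 23.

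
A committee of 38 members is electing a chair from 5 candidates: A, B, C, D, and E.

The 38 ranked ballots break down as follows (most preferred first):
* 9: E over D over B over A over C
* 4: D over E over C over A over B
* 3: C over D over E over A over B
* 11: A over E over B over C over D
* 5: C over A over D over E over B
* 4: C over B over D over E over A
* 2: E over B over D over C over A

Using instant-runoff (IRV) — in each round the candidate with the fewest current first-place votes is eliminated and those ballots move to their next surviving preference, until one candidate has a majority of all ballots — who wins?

E

Round 1: A 11, B 0, C 12, D 4, E 11. B eliminated.
Round 2: A 11, C 12, D 4, E 11. D eliminated.
Round 3: A 11, C 12, E 15. A eliminated.
Round 4: C 12, E 26. E has a majority (≥20).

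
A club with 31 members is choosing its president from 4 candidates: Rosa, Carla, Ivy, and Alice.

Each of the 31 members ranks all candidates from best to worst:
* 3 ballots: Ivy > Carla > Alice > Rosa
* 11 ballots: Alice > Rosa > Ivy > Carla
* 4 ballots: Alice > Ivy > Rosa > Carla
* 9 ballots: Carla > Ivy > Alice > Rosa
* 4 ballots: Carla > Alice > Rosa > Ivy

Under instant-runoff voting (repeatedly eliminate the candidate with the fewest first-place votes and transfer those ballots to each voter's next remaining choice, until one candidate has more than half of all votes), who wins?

Carla

Round 1: Rosa 0, Carla 13, Ivy 3, Alice 15. Rosa eliminated.
Round 2: Carla 13, Ivy 3, Alice 15. Ivy eliminated.
Round 3: Carla 16, Alice 15. Carla has a majority (≥16).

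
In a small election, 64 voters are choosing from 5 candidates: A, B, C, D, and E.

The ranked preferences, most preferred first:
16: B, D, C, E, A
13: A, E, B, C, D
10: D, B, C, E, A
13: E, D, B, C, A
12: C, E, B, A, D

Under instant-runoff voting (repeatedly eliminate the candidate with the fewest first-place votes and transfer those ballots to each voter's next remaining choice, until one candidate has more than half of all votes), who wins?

Round 1: A 13, B 16, C 12, D 10, E 13. D eliminated.
Round 2: A 13, B 26, C 12, E 13. C eliminated.
Round 3: A 13, B 26, E 25. A eliminated.
Round 4: B 26, E 38. E has a majority (≥33).

E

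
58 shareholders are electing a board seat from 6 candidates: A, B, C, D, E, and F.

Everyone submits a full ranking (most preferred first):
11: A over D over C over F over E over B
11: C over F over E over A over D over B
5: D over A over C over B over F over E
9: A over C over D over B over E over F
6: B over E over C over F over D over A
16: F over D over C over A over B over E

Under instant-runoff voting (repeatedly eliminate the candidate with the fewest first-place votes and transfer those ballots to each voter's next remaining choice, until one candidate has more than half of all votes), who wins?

Round 1: A 20, B 6, C 11, D 5, E 0, F 16. E eliminated.
Round 2: A 20, B 6, C 11, D 5, F 16. D eliminated.
Round 3: A 25, B 6, C 11, F 16. B eliminated.
Round 4: A 25, C 17, F 16. F eliminated.
Round 5: A 25, C 33. C has a majority (≥30).

C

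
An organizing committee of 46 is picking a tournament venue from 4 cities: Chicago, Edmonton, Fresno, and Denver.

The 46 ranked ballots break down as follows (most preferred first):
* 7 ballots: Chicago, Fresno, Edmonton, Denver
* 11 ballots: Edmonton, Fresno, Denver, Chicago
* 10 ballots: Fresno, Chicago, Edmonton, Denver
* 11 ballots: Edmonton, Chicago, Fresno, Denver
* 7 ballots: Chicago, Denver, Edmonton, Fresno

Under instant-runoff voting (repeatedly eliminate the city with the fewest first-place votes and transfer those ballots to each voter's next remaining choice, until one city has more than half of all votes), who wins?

Chicago

Round 1: Chicago 14, Edmonton 22, Fresno 10, Denver 0. Denver eliminated.
Round 2: Chicago 14, Edmonton 22, Fresno 10. Fresno eliminated.
Round 3: Chicago 24, Edmonton 22. Chicago has a majority (≥24).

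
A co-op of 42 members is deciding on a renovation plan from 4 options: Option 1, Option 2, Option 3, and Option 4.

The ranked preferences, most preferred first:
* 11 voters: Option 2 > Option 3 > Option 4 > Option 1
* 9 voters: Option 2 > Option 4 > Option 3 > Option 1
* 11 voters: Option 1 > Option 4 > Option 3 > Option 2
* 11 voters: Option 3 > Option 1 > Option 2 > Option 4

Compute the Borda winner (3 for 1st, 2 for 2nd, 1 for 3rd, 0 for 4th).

Option 3

Option 1: 11×0 + 9×0 + 11×3 + 11×2 = 55
Option 2: 11×3 + 9×3 + 11×0 + 11×1 = 71
Option 3: 11×2 + 9×1 + 11×1 + 11×3 = 75
Option 4: 11×1 + 9×2 + 11×2 + 11×0 = 51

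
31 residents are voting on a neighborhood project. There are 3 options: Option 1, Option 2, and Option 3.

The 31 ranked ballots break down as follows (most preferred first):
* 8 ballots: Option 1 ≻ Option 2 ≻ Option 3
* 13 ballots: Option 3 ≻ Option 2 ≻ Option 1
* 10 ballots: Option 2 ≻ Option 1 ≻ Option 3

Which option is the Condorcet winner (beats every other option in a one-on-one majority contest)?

Option 2 vs Option 1: 23–8
Option 2 vs Option 3: 18–13
Option 2 beats every other option.

Option 2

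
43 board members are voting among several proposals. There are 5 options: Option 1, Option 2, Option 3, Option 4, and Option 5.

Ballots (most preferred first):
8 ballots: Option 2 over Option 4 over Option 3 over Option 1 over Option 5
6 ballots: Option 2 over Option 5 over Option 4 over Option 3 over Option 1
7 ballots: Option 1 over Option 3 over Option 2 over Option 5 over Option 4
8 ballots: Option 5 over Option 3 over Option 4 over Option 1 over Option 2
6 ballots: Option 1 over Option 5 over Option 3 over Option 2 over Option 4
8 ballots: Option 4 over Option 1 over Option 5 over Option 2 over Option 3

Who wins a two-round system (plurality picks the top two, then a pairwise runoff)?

Option 1

Round 1 first-place votes: Option 1 13, Option 2 14, Option 3 0, Option 4 8, Option 5 8. Option 2 and Option 1 advance.
Runoff: Option 2 is ranked above Option 1 on 14 ballots, Option 1 above Option 2 on 29.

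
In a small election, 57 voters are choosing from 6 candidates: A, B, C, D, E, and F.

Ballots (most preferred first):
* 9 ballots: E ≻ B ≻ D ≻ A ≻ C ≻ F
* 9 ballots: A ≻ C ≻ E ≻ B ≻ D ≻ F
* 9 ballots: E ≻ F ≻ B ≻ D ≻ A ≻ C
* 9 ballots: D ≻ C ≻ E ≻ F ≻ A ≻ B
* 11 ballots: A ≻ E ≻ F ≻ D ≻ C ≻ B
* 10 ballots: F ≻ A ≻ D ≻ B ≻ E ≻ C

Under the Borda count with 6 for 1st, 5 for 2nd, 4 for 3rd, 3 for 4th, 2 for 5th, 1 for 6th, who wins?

E

A: 9×3 + 9×6 + 9×2 + 9×2 + 11×6 + 10×5 = 233
B: 9×5 + 9×3 + 9×4 + 9×1 + 11×1 + 10×3 = 158
C: 9×2 + 9×5 + 9×1 + 9×5 + 11×2 + 10×1 = 149
D: 9×4 + 9×2 + 9×3 + 9×6 + 11×3 + 10×4 = 208
E: 9×6 + 9×4 + 9×6 + 9×4 + 11×5 + 10×2 = 255
F: 9×1 + 9×1 + 9×5 + 9×3 + 11×4 + 10×6 = 194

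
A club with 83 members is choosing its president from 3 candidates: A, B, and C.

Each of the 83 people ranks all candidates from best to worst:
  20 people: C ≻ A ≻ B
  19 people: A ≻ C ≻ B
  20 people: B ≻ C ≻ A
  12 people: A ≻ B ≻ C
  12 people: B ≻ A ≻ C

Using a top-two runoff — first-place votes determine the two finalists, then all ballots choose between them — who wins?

A

Round 1 first-place votes: A 31, B 32, C 20. B and A advance.
Runoff: B is ranked above A on 32 ballots, A above B on 51.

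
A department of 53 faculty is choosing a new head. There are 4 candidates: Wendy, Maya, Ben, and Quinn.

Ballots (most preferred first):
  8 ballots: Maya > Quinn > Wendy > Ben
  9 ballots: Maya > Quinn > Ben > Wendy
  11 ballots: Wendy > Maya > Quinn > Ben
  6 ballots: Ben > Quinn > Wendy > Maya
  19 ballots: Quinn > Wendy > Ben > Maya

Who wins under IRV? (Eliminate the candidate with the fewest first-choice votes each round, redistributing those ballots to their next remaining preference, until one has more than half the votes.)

Maya

Round 1: Wendy 11, Maya 17, Ben 6, Quinn 19. Ben eliminated.
Round 2: Wendy 11, Maya 17, Quinn 25. Wendy eliminated.
Round 3: Maya 28, Quinn 25. Maya has a majority (≥27).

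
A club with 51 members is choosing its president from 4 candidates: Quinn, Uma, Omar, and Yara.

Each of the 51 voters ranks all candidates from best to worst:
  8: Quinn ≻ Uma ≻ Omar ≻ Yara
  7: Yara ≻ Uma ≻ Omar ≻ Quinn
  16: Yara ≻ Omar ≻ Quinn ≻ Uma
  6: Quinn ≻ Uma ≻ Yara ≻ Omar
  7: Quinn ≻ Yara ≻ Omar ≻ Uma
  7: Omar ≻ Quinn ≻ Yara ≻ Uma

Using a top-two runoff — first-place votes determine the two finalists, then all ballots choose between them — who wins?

Quinn

Round 1 first-place votes: Quinn 21, Uma 0, Omar 7, Yara 23. Yara and Quinn advance.
Runoff: Yara is ranked above Quinn on 23 ballots, Quinn above Yara on 28.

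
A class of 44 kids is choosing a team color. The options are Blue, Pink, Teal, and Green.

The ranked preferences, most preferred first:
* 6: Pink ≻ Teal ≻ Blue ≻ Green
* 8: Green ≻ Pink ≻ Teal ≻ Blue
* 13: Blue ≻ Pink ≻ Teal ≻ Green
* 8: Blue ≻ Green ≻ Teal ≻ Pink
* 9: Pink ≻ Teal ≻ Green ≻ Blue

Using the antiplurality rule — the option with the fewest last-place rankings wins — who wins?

Last-place votes: Blue 17, Pink 8, Teal 0, Green 19.

Teal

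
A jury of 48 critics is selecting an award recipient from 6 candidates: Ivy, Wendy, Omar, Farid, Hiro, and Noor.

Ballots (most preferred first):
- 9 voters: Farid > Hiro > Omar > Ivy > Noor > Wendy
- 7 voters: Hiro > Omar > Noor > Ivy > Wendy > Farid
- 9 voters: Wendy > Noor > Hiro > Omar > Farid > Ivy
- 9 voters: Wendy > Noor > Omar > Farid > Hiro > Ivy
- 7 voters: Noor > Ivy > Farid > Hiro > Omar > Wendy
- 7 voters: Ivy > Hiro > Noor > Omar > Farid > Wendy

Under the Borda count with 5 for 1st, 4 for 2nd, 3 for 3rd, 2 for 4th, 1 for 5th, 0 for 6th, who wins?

Ivy: 9×2 + 7×2 + 9×0 + 9×0 + 7×4 + 7×5 = 95
Wendy: 9×0 + 7×1 + 9×5 + 9×5 + 7×0 + 7×0 = 97
Omar: 9×3 + 7×4 + 9×2 + 9×3 + 7×1 + 7×2 = 121
Farid: 9×5 + 7×0 + 9×1 + 9×2 + 7×3 + 7×1 = 100
Hiro: 9×4 + 7×5 + 9×3 + 9×1 + 7×2 + 7×4 = 149
Noor: 9×1 + 7×3 + 9×4 + 9×4 + 7×5 + 7×3 = 158

Noor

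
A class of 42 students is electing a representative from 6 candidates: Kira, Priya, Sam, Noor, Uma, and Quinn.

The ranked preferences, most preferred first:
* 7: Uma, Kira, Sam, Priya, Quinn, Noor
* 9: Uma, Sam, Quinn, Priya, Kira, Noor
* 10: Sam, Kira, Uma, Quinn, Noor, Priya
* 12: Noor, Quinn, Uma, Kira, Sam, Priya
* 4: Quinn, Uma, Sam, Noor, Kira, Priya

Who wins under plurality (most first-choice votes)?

Uma

First-place votes: Kira 0, Priya 0, Sam 10, Noor 12, Uma 16, Quinn 4.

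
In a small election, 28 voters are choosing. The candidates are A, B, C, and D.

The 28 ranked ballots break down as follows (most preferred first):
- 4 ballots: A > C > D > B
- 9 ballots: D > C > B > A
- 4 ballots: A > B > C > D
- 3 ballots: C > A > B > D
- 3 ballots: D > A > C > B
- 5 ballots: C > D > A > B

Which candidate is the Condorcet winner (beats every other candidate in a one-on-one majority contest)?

C

C vs A: 17–11
C vs B: 24–4
C vs D: 16–12
C beats every other candidate.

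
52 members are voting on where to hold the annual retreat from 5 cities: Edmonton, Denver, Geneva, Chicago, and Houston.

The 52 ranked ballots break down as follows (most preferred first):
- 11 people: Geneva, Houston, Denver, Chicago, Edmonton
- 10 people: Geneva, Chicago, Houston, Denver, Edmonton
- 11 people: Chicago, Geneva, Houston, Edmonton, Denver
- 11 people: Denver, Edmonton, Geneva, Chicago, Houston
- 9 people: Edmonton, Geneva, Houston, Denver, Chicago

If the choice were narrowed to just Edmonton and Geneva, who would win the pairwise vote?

Edmonton is ranked above Geneva on 20 ballots; Geneva above Edmonton on 32.

Geneva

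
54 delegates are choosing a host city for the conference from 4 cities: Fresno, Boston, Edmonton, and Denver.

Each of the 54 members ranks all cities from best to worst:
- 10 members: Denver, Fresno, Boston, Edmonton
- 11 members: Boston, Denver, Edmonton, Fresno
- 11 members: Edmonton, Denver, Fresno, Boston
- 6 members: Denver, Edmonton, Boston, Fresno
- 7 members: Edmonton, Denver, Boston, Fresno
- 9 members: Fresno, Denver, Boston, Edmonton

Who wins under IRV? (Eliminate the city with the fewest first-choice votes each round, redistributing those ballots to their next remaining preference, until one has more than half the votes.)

Round 1: Fresno 9, Boston 11, Edmonton 18, Denver 16. Fresno eliminated.
Round 2: Boston 11, Edmonton 18, Denver 25. Boston eliminated.
Round 3: Edmonton 18, Denver 36. Denver has a majority (≥28).

Denver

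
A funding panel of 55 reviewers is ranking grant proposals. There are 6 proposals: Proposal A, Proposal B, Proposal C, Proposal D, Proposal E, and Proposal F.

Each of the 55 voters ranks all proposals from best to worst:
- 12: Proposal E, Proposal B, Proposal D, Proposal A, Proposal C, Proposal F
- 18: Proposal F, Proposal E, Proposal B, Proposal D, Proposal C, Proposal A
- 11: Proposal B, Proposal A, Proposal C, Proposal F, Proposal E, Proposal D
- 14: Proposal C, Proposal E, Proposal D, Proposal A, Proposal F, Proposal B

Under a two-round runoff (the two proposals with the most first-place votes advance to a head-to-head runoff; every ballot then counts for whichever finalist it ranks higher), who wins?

Round 1 first-place votes: Proposal A 0, Proposal B 11, Proposal C 14, Proposal D 0, Proposal E 12, Proposal F 18. Proposal F and Proposal C advance.
Runoff: Proposal F is ranked above Proposal C on 18 ballots, Proposal C above Proposal F on 37.

Proposal C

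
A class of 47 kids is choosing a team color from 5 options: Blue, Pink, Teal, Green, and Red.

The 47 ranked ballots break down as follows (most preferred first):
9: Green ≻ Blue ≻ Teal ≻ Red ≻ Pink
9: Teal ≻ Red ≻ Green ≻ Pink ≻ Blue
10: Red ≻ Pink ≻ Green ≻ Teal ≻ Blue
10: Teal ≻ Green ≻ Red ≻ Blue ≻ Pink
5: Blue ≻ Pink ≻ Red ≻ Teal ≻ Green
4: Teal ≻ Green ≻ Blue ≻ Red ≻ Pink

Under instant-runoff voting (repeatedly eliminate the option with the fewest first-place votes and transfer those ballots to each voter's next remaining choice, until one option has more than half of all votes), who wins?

Teal

Round 1: Blue 5, Pink 0, Teal 23, Green 9, Red 10. Pink eliminated.
Round 2: Blue 5, Teal 23, Green 9, Red 10. Blue eliminated.
Round 3: Teal 23, Green 9, Red 15. Green eliminated.
Round 4: Teal 32, Red 15. Teal has a majority (≥24).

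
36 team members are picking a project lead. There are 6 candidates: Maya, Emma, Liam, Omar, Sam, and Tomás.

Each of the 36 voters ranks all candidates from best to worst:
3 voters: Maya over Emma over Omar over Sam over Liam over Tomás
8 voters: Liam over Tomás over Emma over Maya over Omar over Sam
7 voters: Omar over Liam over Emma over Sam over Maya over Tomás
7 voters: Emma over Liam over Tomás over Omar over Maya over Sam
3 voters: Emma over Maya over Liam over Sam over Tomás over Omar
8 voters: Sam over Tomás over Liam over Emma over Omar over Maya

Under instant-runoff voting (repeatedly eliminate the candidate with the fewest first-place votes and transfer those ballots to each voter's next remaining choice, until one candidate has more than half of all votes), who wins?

Round 1: Maya 3, Emma 10, Liam 8, Omar 7, Sam 8, Tomás 0. Tomás eliminated.
Round 2: Maya 3, Emma 10, Liam 8, Omar 7, Sam 8. Maya eliminated.
Round 3: Emma 13, Liam 8, Omar 7, Sam 8. Omar eliminated.
Round 4: Emma 13, Liam 15, Sam 8. Sam eliminated.
Round 5: Emma 13, Liam 23. Liam has a majority (≥19).

Liam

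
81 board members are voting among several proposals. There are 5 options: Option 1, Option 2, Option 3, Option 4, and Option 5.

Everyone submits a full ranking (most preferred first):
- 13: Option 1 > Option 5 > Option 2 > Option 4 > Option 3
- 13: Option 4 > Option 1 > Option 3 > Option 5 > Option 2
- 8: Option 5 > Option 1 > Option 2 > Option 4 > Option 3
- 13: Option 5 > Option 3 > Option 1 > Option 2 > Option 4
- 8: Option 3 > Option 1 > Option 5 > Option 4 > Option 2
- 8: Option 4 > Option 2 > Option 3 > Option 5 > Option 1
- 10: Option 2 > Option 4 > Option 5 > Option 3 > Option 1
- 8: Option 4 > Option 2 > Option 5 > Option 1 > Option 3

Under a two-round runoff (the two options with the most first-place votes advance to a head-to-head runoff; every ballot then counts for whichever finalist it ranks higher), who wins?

Round 1 first-place votes: Option 1 13, Option 2 10, Option 3 8, Option 4 29, Option 5 21. Option 4 and Option 5 advance.
Runoff: Option 4 is ranked above Option 5 on 39 ballots, Option 5 above Option 4 on 42.

Option 5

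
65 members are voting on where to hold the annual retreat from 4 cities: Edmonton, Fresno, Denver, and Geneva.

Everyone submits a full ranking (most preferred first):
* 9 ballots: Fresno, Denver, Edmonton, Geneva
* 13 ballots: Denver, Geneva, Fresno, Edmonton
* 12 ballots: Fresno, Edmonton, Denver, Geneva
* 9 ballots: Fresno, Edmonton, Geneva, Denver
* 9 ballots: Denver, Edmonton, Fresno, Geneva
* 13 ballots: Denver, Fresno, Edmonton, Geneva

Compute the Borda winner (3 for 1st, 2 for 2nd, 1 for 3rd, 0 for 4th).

Fresno

Edmonton: 9×1 + 13×0 + 12×2 + 9×2 + 9×2 + 13×1 = 82
Fresno: 9×3 + 13×1 + 12×3 + 9×3 + 9×1 + 13×2 = 138
Denver: 9×2 + 13×3 + 12×1 + 9×0 + 9×3 + 13×3 = 135
Geneva: 9×0 + 13×2 + 12×0 + 9×1 + 9×0 + 13×0 = 35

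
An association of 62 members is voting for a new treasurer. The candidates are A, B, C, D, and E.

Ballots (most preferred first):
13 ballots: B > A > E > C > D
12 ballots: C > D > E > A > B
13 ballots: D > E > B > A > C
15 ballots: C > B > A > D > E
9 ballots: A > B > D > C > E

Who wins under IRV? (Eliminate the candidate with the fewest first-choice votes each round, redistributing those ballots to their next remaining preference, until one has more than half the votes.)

B

Round 1: A 9, B 13, C 27, D 13, E 0. E eliminated.
Round 2: A 9, B 13, C 27, D 13. A eliminated.
Round 3: B 22, C 27, D 13. D eliminated.
Round 4: B 35, C 27. B has a majority (≥32).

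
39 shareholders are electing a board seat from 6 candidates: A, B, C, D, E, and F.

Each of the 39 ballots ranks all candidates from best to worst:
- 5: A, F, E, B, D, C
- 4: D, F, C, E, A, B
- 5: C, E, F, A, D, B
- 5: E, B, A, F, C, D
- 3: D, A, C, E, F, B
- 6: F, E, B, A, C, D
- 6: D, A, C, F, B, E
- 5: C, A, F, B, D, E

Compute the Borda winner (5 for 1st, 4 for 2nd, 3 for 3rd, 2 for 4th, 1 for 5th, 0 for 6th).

A: 5×5 + 4×1 + 5×2 + 5×3 + 3×4 + 6×2 + 6×4 + 5×4 = 122
B: 5×2 + 4×0 + 5×0 + 5×4 + 3×0 + 6×3 + 6×1 + 5×2 = 64
C: 5×0 + 4×3 + 5×5 + 5×1 + 3×3 + 6×1 + 6×3 + 5×5 = 100
D: 5×1 + 4×5 + 5×1 + 5×0 + 3×5 + 6×0 + 6×5 + 5×1 = 80
E: 5×3 + 4×2 + 5×4 + 5×5 + 3×2 + 6×4 + 6×0 + 5×0 = 98
F: 5×4 + 4×4 + 5×3 + 5×2 + 3×1 + 6×5 + 6×2 + 5×3 = 121

A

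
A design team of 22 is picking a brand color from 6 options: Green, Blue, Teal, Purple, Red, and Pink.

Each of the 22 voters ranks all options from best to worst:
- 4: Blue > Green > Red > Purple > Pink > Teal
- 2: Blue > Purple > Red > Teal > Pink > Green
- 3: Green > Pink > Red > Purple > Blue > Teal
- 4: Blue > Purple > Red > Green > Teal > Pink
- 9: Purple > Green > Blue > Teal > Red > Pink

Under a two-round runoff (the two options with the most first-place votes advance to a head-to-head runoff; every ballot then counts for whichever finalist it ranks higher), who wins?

Round 1 first-place votes: Green 3, Blue 10, Teal 0, Purple 9, Red 0, Pink 0. Blue and Purple advance.
Runoff: Blue is ranked above Purple on 10 ballots, Purple above Blue on 12.

Purple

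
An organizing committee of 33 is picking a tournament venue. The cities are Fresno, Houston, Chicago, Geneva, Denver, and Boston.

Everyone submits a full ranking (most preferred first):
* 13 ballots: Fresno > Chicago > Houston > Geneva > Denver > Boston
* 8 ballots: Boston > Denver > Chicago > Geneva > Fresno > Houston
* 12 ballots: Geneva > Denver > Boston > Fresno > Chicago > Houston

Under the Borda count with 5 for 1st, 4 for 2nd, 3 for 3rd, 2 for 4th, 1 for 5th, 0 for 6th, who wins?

Fresno: 13×5 + 8×1 + 12×2 = 97
Houston: 13×3 + 8×0 + 12×0 = 39
Chicago: 13×4 + 8×3 + 12×1 = 88
Geneva: 13×2 + 8×2 + 12×5 = 102
Denver: 13×1 + 8×4 + 12×4 = 93
Boston: 13×0 + 8×5 + 12×3 = 76

Geneva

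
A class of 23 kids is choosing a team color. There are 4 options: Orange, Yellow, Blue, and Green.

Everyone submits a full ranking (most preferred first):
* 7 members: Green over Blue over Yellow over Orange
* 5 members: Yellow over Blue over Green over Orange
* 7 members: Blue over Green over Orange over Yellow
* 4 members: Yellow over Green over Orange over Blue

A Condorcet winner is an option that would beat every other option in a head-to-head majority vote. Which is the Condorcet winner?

Blue vs Orange: 19–4
Blue vs Yellow: 14–9
Blue vs Green: 12–11
Blue beats every other option.

Blue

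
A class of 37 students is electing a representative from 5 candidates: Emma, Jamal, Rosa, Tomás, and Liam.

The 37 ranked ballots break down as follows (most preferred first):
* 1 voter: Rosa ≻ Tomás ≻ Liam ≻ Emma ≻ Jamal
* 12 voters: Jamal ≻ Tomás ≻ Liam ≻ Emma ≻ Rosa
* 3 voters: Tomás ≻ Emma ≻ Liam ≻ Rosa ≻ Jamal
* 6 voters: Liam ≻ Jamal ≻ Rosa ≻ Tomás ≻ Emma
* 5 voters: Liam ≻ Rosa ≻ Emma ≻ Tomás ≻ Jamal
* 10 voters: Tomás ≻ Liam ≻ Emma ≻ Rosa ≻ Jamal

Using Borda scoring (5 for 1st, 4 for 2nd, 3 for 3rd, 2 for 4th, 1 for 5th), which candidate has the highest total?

Emma: 1×2 + 12×2 + 3×4 + 6×1 + 5×3 + 10×3 = 89
Jamal: 1×1 + 12×5 + 3×1 + 6×4 + 5×1 + 10×1 = 103
Rosa: 1×5 + 12×1 + 3×2 + 6×3 + 5×4 + 10×2 = 81
Tomás: 1×4 + 12×4 + 3×5 + 6×2 + 5×2 + 10×5 = 139
Liam: 1×3 + 12×3 + 3×3 + 6×5 + 5×5 + 10×4 = 143

Liam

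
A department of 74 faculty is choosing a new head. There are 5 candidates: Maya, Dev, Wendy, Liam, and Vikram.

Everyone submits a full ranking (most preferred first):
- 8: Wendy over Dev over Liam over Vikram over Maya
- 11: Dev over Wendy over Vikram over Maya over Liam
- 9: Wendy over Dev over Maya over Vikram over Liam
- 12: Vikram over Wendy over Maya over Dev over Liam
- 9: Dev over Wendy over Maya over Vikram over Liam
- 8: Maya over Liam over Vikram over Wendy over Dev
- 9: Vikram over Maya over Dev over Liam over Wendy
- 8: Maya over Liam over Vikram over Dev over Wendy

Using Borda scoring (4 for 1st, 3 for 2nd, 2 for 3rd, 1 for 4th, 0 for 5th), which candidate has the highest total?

Maya: 8×0 + 11×1 + 9×2 + 12×2 + 9×2 + 8×4 + 9×3 + 8×4 = 162
Dev: 8×3 + 11×4 + 9×3 + 12×1 + 9×4 + 8×0 + 9×2 + 8×1 = 169
Wendy: 8×4 + 11×3 + 9×4 + 12×3 + 9×3 + 8×1 + 9×0 + 8×0 = 172
Liam: 8×2 + 11×0 + 9×0 + 12×0 + 9×0 + 8×3 + 9×1 + 8×3 = 73
Vikram: 8×1 + 11×2 + 9×1 + 12×4 + 9×1 + 8×2 + 9×4 + 8×2 = 164

Wendy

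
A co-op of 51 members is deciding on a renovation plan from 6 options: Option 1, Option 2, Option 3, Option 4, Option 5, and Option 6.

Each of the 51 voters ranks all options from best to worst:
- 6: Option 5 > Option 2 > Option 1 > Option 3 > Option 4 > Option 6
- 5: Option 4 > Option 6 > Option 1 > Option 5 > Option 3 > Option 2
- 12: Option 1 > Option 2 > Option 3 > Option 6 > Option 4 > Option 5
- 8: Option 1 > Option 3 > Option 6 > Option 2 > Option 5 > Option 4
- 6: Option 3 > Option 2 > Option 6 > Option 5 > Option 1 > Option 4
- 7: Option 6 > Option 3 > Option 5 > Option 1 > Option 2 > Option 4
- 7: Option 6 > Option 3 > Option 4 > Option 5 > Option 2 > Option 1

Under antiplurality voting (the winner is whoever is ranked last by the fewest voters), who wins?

Option 3

Last-place votes: Option 1 7, Option 2 5, Option 3 0, Option 4 21, Option 5 12, Option 6 6.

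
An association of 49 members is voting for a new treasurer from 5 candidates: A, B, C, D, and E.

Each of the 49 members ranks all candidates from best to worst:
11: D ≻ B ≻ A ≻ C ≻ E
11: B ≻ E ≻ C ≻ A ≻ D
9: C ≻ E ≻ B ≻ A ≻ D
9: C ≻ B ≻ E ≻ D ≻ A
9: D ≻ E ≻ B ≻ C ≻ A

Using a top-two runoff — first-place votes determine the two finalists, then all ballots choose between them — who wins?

Round 1 first-place votes: A 0, B 11, C 18, D 20, E 0. D and C advance.
Runoff: D is ranked above C on 20 ballots, C above D on 29.

C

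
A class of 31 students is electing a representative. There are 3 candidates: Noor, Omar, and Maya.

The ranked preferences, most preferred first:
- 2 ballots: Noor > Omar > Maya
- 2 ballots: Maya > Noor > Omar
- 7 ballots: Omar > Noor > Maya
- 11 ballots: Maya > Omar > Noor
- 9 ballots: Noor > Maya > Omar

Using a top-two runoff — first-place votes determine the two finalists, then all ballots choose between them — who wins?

Noor

Round 1 first-place votes: Noor 11, Omar 7, Maya 13. Maya and Noor advance.
Runoff: Maya is ranked above Noor on 13 ballots, Noor above Maya on 18.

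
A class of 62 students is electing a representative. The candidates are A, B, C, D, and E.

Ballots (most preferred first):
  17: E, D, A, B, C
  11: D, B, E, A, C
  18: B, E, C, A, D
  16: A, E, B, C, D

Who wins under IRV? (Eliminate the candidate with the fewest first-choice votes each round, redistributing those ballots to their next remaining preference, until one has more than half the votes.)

Round 1: A 16, B 18, C 0, D 11, E 17. C eliminated.
Round 2: A 16, B 18, D 11, E 17. D eliminated.
Round 3: A 16, B 29, E 17. A eliminated.
Round 4: B 29, E 33. E has a majority (≥32).

E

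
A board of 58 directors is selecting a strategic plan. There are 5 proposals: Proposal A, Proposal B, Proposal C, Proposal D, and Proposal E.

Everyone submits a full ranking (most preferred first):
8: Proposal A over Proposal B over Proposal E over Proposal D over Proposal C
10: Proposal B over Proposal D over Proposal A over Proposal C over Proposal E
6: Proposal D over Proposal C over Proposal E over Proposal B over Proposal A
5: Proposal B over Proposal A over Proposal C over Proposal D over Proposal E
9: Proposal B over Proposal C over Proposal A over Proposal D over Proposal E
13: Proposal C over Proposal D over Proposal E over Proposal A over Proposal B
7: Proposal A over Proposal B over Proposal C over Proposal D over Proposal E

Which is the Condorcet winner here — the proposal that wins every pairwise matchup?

Proposal B

Proposal B vs Proposal A: 30–28
Proposal B vs Proposal C: 39–19
Proposal B vs Proposal D: 39–19
Proposal B vs Proposal E: 39–19
Proposal B beats every other proposal.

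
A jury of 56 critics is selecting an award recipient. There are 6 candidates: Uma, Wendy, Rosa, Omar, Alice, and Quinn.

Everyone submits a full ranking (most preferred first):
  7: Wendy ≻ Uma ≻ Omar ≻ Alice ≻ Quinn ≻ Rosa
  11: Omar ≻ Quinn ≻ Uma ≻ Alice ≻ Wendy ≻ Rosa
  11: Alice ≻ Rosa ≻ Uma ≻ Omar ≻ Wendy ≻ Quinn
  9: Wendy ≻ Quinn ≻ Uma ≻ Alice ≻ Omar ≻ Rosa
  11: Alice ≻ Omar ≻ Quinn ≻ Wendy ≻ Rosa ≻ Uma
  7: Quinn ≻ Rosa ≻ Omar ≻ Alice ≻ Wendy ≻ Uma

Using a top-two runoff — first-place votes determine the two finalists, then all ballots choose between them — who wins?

Alice

Round 1 first-place votes: Uma 0, Wendy 16, Rosa 0, Omar 11, Alice 22, Quinn 7. Alice and Wendy advance.
Runoff: Alice is ranked above Wendy on 40 ballots, Wendy above Alice on 16.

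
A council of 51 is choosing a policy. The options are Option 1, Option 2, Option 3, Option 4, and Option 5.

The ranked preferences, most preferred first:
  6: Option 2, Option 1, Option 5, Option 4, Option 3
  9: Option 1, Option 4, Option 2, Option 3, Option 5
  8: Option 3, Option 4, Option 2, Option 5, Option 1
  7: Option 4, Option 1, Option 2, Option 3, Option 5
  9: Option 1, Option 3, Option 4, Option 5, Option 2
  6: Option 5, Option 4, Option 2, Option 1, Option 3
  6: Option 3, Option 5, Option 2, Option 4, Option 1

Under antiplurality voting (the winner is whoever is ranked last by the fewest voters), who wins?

Option 4

Last-place votes: Option 1 14, Option 2 9, Option 3 12, Option 4 0, Option 5 16.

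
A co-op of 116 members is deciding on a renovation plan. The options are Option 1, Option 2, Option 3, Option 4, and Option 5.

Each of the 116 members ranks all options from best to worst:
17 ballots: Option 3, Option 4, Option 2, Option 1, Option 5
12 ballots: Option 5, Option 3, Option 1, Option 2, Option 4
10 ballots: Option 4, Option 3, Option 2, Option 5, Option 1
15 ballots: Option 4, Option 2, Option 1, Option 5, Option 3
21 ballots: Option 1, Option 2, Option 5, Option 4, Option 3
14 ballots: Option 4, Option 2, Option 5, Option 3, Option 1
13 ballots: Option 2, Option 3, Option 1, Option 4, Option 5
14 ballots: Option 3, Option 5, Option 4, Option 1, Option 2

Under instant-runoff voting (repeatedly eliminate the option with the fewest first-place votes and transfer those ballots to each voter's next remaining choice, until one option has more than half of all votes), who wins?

Option 4

Round 1: Option 1 21, Option 2 13, Option 3 31, Option 4 39, Option 5 12. Option 5 eliminated.
Round 2: Option 1 21, Option 2 13, Option 3 43, Option 4 39. Option 2 eliminated.
Round 3: Option 1 21, Option 3 56, Option 4 39. Option 1 eliminated.
Round 4: Option 3 56, Option 4 60. Option 4 has a majority (≥59).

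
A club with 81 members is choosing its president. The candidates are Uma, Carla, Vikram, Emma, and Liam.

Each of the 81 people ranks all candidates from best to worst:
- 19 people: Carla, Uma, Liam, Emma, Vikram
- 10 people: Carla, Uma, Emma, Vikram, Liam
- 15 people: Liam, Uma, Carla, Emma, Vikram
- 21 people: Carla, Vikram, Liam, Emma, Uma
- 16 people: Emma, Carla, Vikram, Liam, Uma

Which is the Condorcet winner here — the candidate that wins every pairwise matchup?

Carla vs Uma: 66–15
Carla vs Vikram: 81–0
Carla vs Emma: 65–16
Carla vs Liam: 66–15
Carla beats every other candidate.

Carla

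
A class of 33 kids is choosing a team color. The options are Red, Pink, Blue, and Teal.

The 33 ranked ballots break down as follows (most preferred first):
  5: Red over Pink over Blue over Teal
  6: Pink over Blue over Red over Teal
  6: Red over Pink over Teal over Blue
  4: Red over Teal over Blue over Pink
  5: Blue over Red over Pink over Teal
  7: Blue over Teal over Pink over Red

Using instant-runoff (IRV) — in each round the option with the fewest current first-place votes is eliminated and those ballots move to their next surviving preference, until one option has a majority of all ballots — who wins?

Blue

Round 1: Red 15, Pink 6, Blue 12, Teal 0. Teal eliminated.
Round 2: Red 15, Pink 6, Blue 12. Pink eliminated.
Round 3: Red 15, Blue 18. Blue has a majority (≥17).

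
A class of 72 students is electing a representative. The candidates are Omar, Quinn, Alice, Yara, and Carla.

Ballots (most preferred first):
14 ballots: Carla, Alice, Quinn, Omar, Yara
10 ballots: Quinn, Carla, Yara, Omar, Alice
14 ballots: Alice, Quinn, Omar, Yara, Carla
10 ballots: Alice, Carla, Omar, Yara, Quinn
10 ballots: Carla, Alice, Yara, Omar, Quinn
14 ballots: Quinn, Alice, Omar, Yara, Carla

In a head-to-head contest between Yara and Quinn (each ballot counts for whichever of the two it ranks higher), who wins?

Quinn

Yara is ranked above Quinn on 20 ballots; Quinn above Yara on 52.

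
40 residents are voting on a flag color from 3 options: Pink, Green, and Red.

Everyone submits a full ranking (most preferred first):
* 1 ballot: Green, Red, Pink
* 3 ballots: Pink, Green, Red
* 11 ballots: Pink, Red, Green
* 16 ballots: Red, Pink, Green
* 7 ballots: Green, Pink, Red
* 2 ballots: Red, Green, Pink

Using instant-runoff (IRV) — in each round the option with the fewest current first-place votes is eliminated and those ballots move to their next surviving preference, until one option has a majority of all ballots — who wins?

Round 1: Pink 14, Green 8, Red 18. Green eliminated.
Round 2: Pink 21, Red 19. Pink has a majority (≥21).

Pink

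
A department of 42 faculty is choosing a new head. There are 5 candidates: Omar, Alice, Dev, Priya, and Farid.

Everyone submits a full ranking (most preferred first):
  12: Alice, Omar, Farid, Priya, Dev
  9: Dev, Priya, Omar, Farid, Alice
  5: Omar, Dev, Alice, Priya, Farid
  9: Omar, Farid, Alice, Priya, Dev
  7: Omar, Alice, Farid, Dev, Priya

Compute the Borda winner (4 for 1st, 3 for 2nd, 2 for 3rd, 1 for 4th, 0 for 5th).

Omar: 12×3 + 9×2 + 5×4 + 9×4 + 7×4 = 138
Alice: 12×4 + 9×0 + 5×2 + 9×2 + 7×3 = 97
Dev: 12×0 + 9×4 + 5×3 + 9×0 + 7×1 = 58
Priya: 12×1 + 9×3 + 5×1 + 9×1 + 7×0 = 53
Farid: 12×2 + 9×1 + 5×0 + 9×3 + 7×2 = 74

Omar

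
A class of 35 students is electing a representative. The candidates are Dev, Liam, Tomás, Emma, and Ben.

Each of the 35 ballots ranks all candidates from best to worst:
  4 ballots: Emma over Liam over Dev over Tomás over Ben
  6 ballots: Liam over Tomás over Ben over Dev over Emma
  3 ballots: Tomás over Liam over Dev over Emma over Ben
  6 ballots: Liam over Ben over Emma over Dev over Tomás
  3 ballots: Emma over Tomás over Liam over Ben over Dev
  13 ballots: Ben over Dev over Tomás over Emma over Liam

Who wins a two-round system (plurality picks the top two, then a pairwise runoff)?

Liam

Round 1 first-place votes: Dev 0, Liam 12, Tomás 3, Emma 7, Ben 13. Ben and Liam advance.
Runoff: Ben is ranked above Liam on 13 ballots, Liam above Ben on 22.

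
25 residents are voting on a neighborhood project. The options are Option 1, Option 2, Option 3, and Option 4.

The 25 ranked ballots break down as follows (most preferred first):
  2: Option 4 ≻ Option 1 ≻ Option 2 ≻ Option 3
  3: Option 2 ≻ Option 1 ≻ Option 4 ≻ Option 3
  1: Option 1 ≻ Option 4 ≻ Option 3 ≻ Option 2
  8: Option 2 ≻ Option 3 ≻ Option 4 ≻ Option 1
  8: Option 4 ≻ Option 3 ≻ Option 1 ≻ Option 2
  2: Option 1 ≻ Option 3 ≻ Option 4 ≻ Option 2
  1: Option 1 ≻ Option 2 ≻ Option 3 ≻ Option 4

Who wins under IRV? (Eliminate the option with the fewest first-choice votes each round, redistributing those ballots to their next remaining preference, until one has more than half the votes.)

Option 4

Round 1: Option 1 4, Option 2 11, Option 3 0, Option 4 10. Option 3 eliminated.
Round 2: Option 1 4, Option 2 11, Option 4 10. Option 1 eliminated.
Round 3: Option 2 12, Option 4 13. Option 4 has a majority (≥13).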